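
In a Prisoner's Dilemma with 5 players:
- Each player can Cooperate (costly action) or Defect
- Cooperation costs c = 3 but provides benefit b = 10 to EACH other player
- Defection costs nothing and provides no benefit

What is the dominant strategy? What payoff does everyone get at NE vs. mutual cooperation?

Dominant: Defect; NE payoff = 0; Coop payoff = 37

Work:
Defect dominates (saves cost c = 3, benefit to others is external)
NE: All defect → everyone gets 0
If all cooperate: each receives (4)×10 - 3 = 37
Social dilemma: 37 > 0 but NE gives 0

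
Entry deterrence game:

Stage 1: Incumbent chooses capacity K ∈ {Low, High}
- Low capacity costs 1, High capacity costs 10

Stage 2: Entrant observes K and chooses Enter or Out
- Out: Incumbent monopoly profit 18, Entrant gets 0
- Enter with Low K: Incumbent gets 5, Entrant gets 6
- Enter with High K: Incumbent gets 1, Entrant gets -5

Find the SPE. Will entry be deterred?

SPE: (High, Enter|Low, Out|High); Entry deterred. Incumbent net profit = 8

Work:
After Low K: Entrant enters (6 > 0)
After High K: Entrant stays out (-5 < 0)
Incumbent: Low → 5−1=4, High → 18−10=8
Incumbent chooses High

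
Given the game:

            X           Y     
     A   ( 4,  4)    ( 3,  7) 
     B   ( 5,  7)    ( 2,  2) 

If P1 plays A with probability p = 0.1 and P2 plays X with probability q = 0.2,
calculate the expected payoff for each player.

E[P1] = 2.66, E[P2] = 3.34

Work:
E[P1] = p·q·π₁(A,X) + p·(1-q)·π₁(A,Y) + (1-p)·q·π₁(B,X) + (1-p)·(1-q)·π₁(B,Y)
= 0.1·0.2·4 + 0.1·0.8·3 + 0.9·0.2·5 + 0.9·0.8·2
= 2.66

E[P2] = 3.34 (similar calculation)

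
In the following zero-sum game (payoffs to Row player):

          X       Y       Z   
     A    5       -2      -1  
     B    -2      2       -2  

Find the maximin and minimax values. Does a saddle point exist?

Maximin = -2, Minimax = -1, Saddle: False

Work:
Row minimums: [-2, -2] → maximin = -2
Column maximums: [5, 2, -1] → minimax = -1
No saddle point (maximin ≠ minimax). Mixed strategy needed.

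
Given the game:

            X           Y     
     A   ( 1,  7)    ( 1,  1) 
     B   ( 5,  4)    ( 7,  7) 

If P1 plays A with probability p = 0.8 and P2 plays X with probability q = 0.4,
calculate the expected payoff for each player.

E[P1] = 2.04, E[P2] = 3.88

Work:
E[P1] = p·q·π₁(A,X) + p·(1-q)·π₁(A,Y) + (1-p)·q·π₁(B,X) + (1-p)·(1-q)·π₁(B,Y)
= 0.8·0.4·1 + 0.8·0.6·1 + 0.2·0.4·5 + 0.2·0.6·7
= 2.04

E[P2] = 3.88 (similar calculation)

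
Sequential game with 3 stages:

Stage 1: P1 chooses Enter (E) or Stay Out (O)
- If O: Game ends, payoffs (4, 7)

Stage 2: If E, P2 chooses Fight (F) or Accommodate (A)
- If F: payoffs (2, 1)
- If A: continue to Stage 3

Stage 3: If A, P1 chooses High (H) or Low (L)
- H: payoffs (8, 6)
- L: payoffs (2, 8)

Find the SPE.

SPE: (E, A, H); Outcome (8, 6)

Work:
Stage 3: P1 chooses H (8 vs 2)
Stage 2: P2: F->1, A->6 (anticipating H). Choose A
Stage 1: P1: O->4, E->8 (anticipating A, H). Choose E
SPE path: E -> A -> H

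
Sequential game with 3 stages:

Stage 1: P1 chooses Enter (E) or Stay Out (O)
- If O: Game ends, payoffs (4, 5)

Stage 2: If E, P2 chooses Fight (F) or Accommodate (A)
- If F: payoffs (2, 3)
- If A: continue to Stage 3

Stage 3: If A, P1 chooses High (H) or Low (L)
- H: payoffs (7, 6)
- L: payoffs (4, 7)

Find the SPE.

SPE: (E, A, H); Outcome (7, 6)

Work:
Stage 3: P1 chooses H (7 vs 4)
Stage 2: P2: F->3, A->6 (anticipating H). Choose A
Stage 1: P1: O->4, E->7 (anticipating A, H). Choose E
SPE path: E -> A -> H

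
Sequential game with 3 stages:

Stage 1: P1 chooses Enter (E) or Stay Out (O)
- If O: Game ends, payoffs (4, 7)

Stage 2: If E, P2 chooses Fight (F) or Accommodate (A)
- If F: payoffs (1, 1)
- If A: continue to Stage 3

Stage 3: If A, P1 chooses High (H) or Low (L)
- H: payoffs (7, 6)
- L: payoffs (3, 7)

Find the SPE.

SPE: (E, A, H); Outcome (7, 6)

Work:
Stage 3: P1 chooses H (7 vs 3)
Stage 2: P2: F->1, A->6 (anticipating H). Choose A
Stage 1: P1: O->4, E->7 (anticipating A, H). Choose E
SPE path: E -> A -> H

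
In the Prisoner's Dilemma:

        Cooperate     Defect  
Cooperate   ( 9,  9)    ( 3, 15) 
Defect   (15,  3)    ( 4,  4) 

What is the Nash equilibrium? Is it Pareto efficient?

(Defect, Defect) is NE; not Pareto efficient

Work:
Defect dominates Cooperate for both players:
If P2 cooperates: Defect (15) > Cooperate (9)
If P2 defects: Defect (4) > Cooperate (3)
NE: (Defect, Defect) with payoff (4, 4)
But (Cooperate, Cooperate) = (9, 9) Pareto dominates (4, 4)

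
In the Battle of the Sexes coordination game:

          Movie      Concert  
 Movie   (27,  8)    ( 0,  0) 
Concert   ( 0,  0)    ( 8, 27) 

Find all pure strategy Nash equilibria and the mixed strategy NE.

Pure NE: (Movie, Movie) and (Concert, Concert); Mixed NE: p = 0.7714, q = 0.2286

Work:
Check pure NE:
(Movie, Movie): (27, 8) - no unilateral deviation beneficial
(Concert, Concert): (8, 27) - no unilateral deviation beneficial
Mixed NE: P1 plays Movie with p = 0.7714, P2 plays Movie with q = 0.2286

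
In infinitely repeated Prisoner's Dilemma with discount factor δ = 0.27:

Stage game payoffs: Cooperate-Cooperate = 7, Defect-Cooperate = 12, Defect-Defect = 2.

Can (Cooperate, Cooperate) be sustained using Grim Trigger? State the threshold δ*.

δ* = 0.5; since δ = 0.27 < 0.5, cooperation cannot be sustained

Work:
For Grim Trigger:
Cooperate forever: 7/(1-δ)
Defect then punished: 12 + 2·δ/(1-δ)
Need: 7/(1-δ) ≥ 12 + 2·δ/(1-δ)
Solving: δ ≥ (T-R)/(T-P) = (12-7)/(12-2) = 0.5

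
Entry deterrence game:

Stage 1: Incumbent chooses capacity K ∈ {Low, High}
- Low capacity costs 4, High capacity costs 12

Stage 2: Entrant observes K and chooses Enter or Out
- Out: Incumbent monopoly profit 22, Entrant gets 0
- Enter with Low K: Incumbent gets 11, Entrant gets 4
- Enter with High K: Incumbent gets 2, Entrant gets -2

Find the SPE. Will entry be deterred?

SPE: (High, Enter|Low, Out|High); Entry deterred. Incumbent net profit = 10

Work:
After Low K: Entrant enters (4 > 0)
After High K: Entrant stays out (-2 < 0)
Incumbent: Low → 11−4=7, High → 22−12=10
Incumbent chooses High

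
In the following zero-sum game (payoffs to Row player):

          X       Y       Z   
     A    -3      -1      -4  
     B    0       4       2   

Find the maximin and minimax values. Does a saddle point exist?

Maximin = 0, Minimax = 0, Saddle: True

Work:
Row minimums: [-4, 0] → maximin = 0
Column maximums: [0, 4, 2] → minimax = 0
Saddle point exists! Game value = 0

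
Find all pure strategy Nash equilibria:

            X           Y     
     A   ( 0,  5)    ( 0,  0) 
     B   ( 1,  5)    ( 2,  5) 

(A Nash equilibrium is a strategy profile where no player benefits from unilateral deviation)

Nash equilibrium: (B, X), (B, Y)

Work:
Best responses:
  P1 vs X: payoffs [0, 1] → best response B (payoff 1)
  P1 vs Y: payoffs [0, 2] → best response B (payoff 2)
  P2 vs A: payoffs [5, 0] → best response X (payoff 5)
  P2 vs B: payoffs [5, 5] → best response X/Y (payoff 5)
Mutual best responses: (B,X), (B,Y) → Nash equilibria.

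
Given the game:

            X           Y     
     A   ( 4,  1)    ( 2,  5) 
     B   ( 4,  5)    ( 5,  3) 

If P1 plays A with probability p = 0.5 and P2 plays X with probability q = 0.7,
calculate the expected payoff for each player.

E[P1] = 3.85, E[P2] = 3.3

Work:
E[P1] = p·q·π₁(A,X) + p·(1-q)·π₁(A,Y) + (1-p)·q·π₁(B,X) + (1-p)·(1-q)·π₁(B,Y)
= 0.5·0.7·4 + 0.5·0.3·2 + 0.5·0.7·4 + 0.5·0.3·5
= 3.85

E[P2] = 3.3 (similar calculation)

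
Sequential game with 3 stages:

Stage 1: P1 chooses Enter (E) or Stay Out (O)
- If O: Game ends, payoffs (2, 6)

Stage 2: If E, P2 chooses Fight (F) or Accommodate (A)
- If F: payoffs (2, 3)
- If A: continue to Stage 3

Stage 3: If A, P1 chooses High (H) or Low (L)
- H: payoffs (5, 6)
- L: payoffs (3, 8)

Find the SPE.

SPE: (E, A, H); Outcome (5, 6)

Work:
Stage 3: P1 chooses H (5 vs 3)
Stage 2: P2: F->3, A->6 (anticipating H). Choose A
Stage 1: P1: O->2, E->5 (anticipating A, H). Choose E
SPE path: E -> A -> H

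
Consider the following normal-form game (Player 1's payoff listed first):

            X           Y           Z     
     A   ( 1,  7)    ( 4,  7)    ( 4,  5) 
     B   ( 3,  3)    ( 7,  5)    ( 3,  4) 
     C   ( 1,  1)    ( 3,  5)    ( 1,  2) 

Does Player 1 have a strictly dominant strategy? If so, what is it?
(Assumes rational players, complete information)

No strictly dominant strategy exists for Player 1

Work:
A strategy strictly dominates another if it gives a strictly higher payoff against every opponent action. Compare each pair of P1's strategies column-by-column:
  A vs B: [1 vs 3, 4 vs 7, 4 vs 3] → A does not strictly dominate B (column X: 1 ≤ 3)
  A vs C: [1 vs 1, 4 vs 3, 4 vs 1] → A does not strictly dominate C (column X: 1 ≤ 1)
  B vs A: [3 vs 1, 7 vs 4, 3 vs 4] → B does not strictly dominate A (column Z: 3 ≤ 4)
  B vs C: [3 vs 1, 7 vs 3, 3 vs 1] → B strictly dominates C
  C vs A: [1 vs 1, 3 vs 4, 1 vs 4] → C does not strictly dominate A (column X: 1 ≤ 1)
  C vs B: [1 vs 3, 3 vs 7, 1 vs 3] → C does not strictly dominate B (column X: 1 ≤ 3)
No single strategy strictly dominates all others → no strictly dominant strategy.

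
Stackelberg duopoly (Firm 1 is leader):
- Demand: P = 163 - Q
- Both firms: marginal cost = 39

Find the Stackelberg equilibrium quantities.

q₁* (leader) = 62.0, q₂* (follower) = 31.0

Work:
Follower's reaction: q₂ = (a - c - q₁)/2
Leader substitutes: π₁ = q₁·(a - q₁ - (a-c-q₁)/2 - c)
FOC: q₁* = (163 - 39)/2 = 62.00
Then: q₂* = (163 - 39 - 62.0)/2 = 31.00
Leader has first-mover advantage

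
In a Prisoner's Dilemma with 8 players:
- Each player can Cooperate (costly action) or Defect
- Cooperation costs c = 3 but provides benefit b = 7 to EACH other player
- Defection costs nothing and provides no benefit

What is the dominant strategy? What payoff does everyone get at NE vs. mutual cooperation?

Dominant: Defect; NE payoff = 0; Coop payoff = 46

Work:
Defect dominates (saves cost c = 3, benefit to others is external)
NE: All defect → everyone gets 0
If all cooperate: each receives (7)×7 - 3 = 46
Social dilemma: 46 > 0 but NE gives 0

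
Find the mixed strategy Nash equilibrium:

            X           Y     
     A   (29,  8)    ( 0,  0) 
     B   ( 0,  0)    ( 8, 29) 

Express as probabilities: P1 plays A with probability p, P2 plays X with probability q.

p = 0.7838, q = 0.2162

Work:
Find probabilities that make opponent indifferent:
P2 chooses q to make P1 indifferent between A and B
P1 chooses p to make P2 indifferent between X and Y
Mixed NE: P1 plays (A: 0.7838, B: 0.2162), P2 plays (X: 0.2162, Y: 0.7838)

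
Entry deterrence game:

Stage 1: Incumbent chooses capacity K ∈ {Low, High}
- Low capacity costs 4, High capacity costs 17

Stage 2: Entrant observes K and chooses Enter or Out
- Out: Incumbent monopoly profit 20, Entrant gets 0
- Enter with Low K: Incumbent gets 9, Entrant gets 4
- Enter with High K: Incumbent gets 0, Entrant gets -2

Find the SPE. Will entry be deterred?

SPE: (Low, Enter|Low, Out|High); Entry not deterred. Incumbent net profit = 5, Entrant gets 4

Work:
After Low K: Entrant enters (4 > 0)
After High K: Entrant stays out (-2 < 0)
Incumbent: Low → 9−4=5, High → 20−17=3
Incumbent chooses Low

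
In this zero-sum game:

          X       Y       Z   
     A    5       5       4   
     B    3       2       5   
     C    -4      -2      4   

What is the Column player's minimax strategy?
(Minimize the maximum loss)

Column should play X or Y or Z (all achieve the minimum), value = 5

Work:
Column player minimizes Row's maximum payoff:
Column X: max payoff to Row = 5
Column Y: max payoff to Row = 5
Column Z: max payoff to Row = 5
Minimum is 5, achieved by columns X, Y, Z (tied).
Each of X or Y or Z is a minimax strategy.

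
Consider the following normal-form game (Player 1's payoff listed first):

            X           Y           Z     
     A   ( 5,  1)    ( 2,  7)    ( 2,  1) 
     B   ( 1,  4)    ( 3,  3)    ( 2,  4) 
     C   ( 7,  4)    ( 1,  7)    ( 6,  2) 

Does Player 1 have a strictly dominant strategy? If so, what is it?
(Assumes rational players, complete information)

No strictly dominant strategy exists for Player 1

Work:
A strategy strictly dominates another if it gives a strictly higher payoff against every opponent action. Compare each pair of P1's strategies column-by-column:
  A vs B: [5 vs 1, 2 vs 3, 2 vs 2] → A does not strictly dominate B (column Y: 2 ≤ 3)
  A vs C: [5 vs 7, 2 vs 1, 2 vs 6] → A does not strictly dominate C (column X: 5 ≤ 7)
  B vs A: [1 vs 5, 3 vs 2, 2 vs 2] → B does not strictly dominate A (column X: 1 ≤ 5)
  B vs C: [1 vs 7, 3 vs 1, 2 vs 6] → B does not strictly dominate C (column X: 1 ≤ 7)
  C vs A: [7 vs 5, 1 vs 2, 6 vs 2] → C does not strictly dominate A (column Y: 1 ≤ 2)
  C vs B: [7 vs 1, 1 vs 3, 6 vs 2] → C does not strictly dominate B (column Y: 1 ≤ 3)
No single strategy strictly dominates all others → no strictly dominant strategy.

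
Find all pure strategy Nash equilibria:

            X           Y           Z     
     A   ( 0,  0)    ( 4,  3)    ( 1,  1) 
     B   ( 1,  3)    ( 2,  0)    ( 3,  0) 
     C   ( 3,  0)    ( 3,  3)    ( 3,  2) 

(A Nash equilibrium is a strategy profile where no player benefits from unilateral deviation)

Nash equilibrium: (A, Y)

Work:
Best responses:
  P1 vs X: payoffs [0, 1, 3] → best response C (payoff 3)
  P1 vs Y: payoffs [4, 2, 3] → best response A (payoff 4)
  P1 vs Z: payoffs [1, 3, 3] → best response B/C (payoff 3)
  P2 vs A: payoffs [0, 3, 1] → best response Y (payoff 3)
  P2 vs B: payoffs [3, 0, 0] → best response X (payoff 3)
  P2 vs C: payoffs [0, 3, 2] → best response Y (payoff 3)
Mutual best responses: (A,Y) → Nash equilibria.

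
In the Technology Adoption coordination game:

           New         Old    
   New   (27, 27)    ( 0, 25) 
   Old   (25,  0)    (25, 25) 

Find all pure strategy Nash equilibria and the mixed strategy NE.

Pure NE: (New, New) and (Old, Old); Mixed NE: p = 0.9259, q = 0.9259

Work:
Check pure NE:
(New, New): (27, 27) - no unilateral deviation beneficial
(Old, Old): (25, 25) - no unilateral deviation beneficial
Mixed NE: P1 plays New with p = 0.9259, P2 plays New with q = 0.9259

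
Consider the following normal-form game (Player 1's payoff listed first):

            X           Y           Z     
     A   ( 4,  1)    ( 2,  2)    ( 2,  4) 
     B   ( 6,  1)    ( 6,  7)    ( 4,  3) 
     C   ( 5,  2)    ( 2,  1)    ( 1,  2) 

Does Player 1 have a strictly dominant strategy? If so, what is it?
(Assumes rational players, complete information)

Yes, Player 1's strictly dominant strategy is B

Work:
A strategy strictly dominates another if it gives a strictly higher payoff against every opponent action. Compare each pair of P1's strategies column-by-column:
  A vs B: [4 vs 6, 2 vs 6, 2 vs 4] → A does not strictly dominate B (column X: 4 ≤ 6)
  A vs C: [4 vs 5, 2 vs 2, 2 vs 1] → A does not strictly dominate C (column X: 4 ≤ 5)
  B vs A: [6 vs 4, 6 vs 2, 4 vs 2] → B strictly dominates A
  B vs C: [6 vs 5, 6 vs 2, 4 vs 1] → B strictly dominates C
  C vs A: [5 vs 4, 2 vs 2, 1 vs 2] → C does not strictly dominate A (column Y: 2 ≤ 2)
  C vs B: [5 vs 6, 2 vs 6, 1 vs 4] → C does not strictly dominate B (column X: 5 ≤ 6)
B strictly dominates every other strategy → strictly dominant.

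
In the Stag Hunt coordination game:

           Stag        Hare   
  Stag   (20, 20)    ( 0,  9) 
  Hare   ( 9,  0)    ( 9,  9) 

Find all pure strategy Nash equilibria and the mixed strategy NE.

Pure NE: (Stag, Stag) and (Hare, Hare); Mixed NE: p = 0.45, q = 0.45

Work:
Check pure NE:
(Stag, Stag): (20, 20) - no unilateral deviation beneficial
(Hare, Hare): (9, 9) - no unilateral deviation beneficial
Mixed NE: P1 plays Stag with p = 0.45, P2 plays Stag with q = 0.45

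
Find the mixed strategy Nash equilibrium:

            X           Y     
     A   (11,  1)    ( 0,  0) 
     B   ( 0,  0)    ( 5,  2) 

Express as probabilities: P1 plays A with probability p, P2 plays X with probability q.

p = 0.6667, q = 0.3125

Work:
Find probabilities that make opponent indifferent:
P2 chooses q to make P1 indifferent between A and B
P1 chooses p to make P2 indifferent between X and Y
Mixed NE: P1 plays (A: 0.6667, B: 0.3333), P2 plays (X: 0.3125, Y: 0.6875)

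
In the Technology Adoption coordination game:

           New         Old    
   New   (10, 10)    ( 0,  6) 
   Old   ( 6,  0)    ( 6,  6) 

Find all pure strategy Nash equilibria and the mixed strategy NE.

Pure NE: (New, New) and (Old, Old); Mixed NE: p = 0.6, q = 0.6

Work:
Check pure NE:
(New, New): (10, 10) - no unilateral deviation beneficial
(Old, Old): (6, 6) - no unilateral deviation beneficial
Mixed NE: P1 plays New with p = 0.6, P2 plays New with q = 0.6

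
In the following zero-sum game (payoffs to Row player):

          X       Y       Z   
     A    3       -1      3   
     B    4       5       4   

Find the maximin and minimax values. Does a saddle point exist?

Maximin = 4, Minimax = 4, Saddle: True

Work:
Row minimums: [-1, 4] → maximin = 4
Column maximums: [4, 5, 4] → minimax = 4
Saddle point exists! Game value = 4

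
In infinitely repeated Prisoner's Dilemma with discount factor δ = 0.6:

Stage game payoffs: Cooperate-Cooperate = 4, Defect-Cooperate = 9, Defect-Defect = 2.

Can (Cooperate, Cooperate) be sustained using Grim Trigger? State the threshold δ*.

δ* = 0.7143; since δ = 0.6 < 0.7143, cooperation cannot be sustained

Work:
For Grim Trigger:
Cooperate forever: 4/(1-δ)
Defect then punished: 9 + 2·δ/(1-δ)
Need: 4/(1-δ) ≥ 9 + 2·δ/(1-δ)
Solving: δ ≥ (T-R)/(T-P) = (9-4)/(9-2) = 0.7143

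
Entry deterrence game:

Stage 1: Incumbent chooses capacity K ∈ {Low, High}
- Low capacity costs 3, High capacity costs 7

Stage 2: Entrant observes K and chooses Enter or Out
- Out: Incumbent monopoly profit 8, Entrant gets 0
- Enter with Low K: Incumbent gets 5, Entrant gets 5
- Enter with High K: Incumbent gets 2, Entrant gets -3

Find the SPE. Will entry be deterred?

SPE: (Low, Enter|Low, Out|High); Entry not deterred. Incumbent net profit = 2, Entrant gets 5

Work:
After Low K: Entrant enters (5 > 0)
After High K: Entrant stays out (-3 < 0)
Incumbent: Low → 5−3=2, High → 8−7=1
Incumbent chooses Low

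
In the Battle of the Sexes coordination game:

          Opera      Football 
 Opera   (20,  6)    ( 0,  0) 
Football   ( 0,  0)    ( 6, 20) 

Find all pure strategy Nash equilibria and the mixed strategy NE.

Pure NE: (Opera, Opera) and (Football, Football); Mixed NE: p = 0.7692, q = 0.2308

Work:
Check pure NE:
(Opera, Opera): (20, 6) - no unilateral deviation beneficial
(Football, Football): (6, 20) - no unilateral deviation beneficial
Mixed NE: P1 plays Opera with p = 0.7692, P2 plays Opera with q = 0.2308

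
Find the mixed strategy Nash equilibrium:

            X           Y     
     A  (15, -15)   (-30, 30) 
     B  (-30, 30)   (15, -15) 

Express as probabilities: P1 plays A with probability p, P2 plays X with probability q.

p = 0.5, q = 0.5

Work:
Find probabilities that make opponent indifferent:
P2 chooses q to make P1 indifferent between A and B
P1 chooses p to make P2 indifferent between X and Y
Mixed NE: P1 plays (A: 0.5, B: 0.5), P2 plays (X: 0.5, Y: 0.5)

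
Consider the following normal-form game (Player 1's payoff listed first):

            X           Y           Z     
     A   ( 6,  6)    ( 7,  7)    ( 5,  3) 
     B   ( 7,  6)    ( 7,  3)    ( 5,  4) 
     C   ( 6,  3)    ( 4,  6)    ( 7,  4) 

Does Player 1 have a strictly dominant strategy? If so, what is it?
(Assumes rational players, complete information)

No strictly dominant strategy exists for Player 1

Work:
A strategy strictly dominates another if it gives a strictly higher payoff against every opponent action. Compare each pair of P1's strategies column-by-column:
  A vs B: [6 vs 7, 7 vs 7, 5 vs 5] → A does not strictly dominate B (column X: 6 ≤ 7)
  A vs C: [6 vs 6, 7 vs 4, 5 vs 7] → A does not strictly dominate C (column X: 6 ≤ 6)
  B vs A: [7 vs 6, 7 vs 7, 5 vs 5] → B does not strictly dominate A (column Y: 7 ≤ 7)
  B vs C: [7 vs 6, 7 vs 4, 5 vs 7] → B does not strictly dominate C (column Z: 5 ≤ 7)
  C vs A: [6 vs 6, 4 vs 7, 7 vs 5] → C does not strictly dominate A (column X: 6 ≤ 6)
  C vs B: [6 vs 7, 4 vs 7, 7 vs 5] → C does not strictly dominate B (column X: 6 ≤ 7)
No single strategy strictly dominates all others → no strictly dominant strategy.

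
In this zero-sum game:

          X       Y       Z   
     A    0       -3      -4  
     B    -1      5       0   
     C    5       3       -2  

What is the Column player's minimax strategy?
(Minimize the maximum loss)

Column should play Z, value = 0

Work:
Column player minimizes Row's maximum payoff:
Column X: max payoff to Row = 5
Column Y: max payoff to Row = 5
Column Z: max payoff to Row = 0
Minimum is 0, achieved by column Z.
Minimax strategy: Z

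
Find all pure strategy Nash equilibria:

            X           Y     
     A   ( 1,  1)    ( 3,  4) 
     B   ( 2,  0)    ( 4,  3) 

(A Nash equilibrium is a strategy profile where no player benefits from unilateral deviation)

Nash equilibrium: (B, Y)

Work:
Best responses:
  P1 vs X: payoffs [1, 2] → best response B (payoff 2)
  P1 vs Y: payoffs [3, 4] → best response B (payoff 4)
  P2 vs A: payoffs [1, 4] → best response Y (payoff 4)
  P2 vs B: payoffs [0, 3] → best response Y (payoff 3)
Mutual best responses: (B,Y) → Nash equilibria.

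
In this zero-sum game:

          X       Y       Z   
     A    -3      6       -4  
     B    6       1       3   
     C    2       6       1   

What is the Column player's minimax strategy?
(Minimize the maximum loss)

Column should play Z, value = 3

Work:
Column player minimizes Row's maximum payoff:
Column X: max payoff to Row = 6
Column Y: max payoff to Row = 6
Column Z: max payoff to Row = 3
Minimum is 3, achieved by column Z.
Minimax strategy: Z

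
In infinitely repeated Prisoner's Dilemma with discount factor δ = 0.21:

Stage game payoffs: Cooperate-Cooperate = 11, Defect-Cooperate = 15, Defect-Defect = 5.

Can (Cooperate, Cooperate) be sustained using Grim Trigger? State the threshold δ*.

δ* = 0.4; since δ = 0.21 < 0.4, cooperation cannot be sustained

Work:
For Grim Trigger:
Cooperate forever: 11/(1-δ)
Defect then punished: 15 + 5·δ/(1-δ)
Need: 11/(1-δ) ≥ 15 + 5·δ/(1-δ)
Solving: δ ≥ (T-R)/(T-P) = (15-11)/(15-5) = 0.4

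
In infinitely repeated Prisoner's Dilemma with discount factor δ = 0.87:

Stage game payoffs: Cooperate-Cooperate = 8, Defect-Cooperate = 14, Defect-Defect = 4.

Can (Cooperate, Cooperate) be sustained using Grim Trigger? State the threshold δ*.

δ* = 0.6; since δ = 0.87 ≥ 0.6, cooperation can be sustained

Work:
For Grim Trigger:
Cooperate forever: 8/(1-δ)
Defect then punished: 14 + 4·δ/(1-δ)
Need: 8/(1-δ) ≥ 14 + 4·δ/(1-δ)
Solving: δ ≥ (T-R)/(T-P) = (14-8)/(14-4) = 0.6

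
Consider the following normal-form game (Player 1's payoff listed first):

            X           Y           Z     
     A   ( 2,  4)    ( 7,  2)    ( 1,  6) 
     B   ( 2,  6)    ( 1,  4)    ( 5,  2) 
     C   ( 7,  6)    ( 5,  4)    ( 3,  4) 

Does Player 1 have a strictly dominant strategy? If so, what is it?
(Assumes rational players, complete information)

No strictly dominant strategy exists for Player 1

Work:
A strategy strictly dominates another if it gives a strictly higher payoff against every opponent action. Compare each pair of P1's strategies column-by-column:
  A vs B: [2 vs 2, 7 vs 1, 1 vs 5] → A does not strictly dominate B (column X: 2 ≤ 2)
  A vs C: [2 vs 7, 7 vs 5, 1 vs 3] → A does not strictly dominate C (column X: 2 ≤ 7)
  B vs A: [2 vs 2, 1 vs 7, 5 vs 1] → B does not strictly dominate A (column X: 2 ≤ 2)
  B vs C: [2 vs 7, 1 vs 5, 5 vs 3] → B does not strictly dominate C (column X: 2 ≤ 7)
  C vs A: [7 vs 2, 5 vs 7, 3 vs 1] → C does not strictly dominate A (column Y: 5 ≤ 7)
  C vs B: [7 vs 2, 5 vs 1, 3 vs 5] → C does not strictly dominate B (column Z: 3 ≤ 5)
No single strategy strictly dominates all others → no strictly dominant strategy.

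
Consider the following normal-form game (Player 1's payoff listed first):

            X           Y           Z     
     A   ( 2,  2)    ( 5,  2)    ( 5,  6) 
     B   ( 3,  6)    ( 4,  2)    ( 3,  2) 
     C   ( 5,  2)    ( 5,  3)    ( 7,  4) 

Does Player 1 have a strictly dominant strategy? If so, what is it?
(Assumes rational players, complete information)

No strictly dominant strategy exists for Player 1

Work:
A strategy strictly dominates another if it gives a strictly higher payoff against every opponent action. Compare each pair of P1's strategies column-by-column:
  A vs B: [2 vs 3, 5 vs 4, 5 vs 3] → A does not strictly dominate B (column X: 2 ≤ 3)
  A vs C: [2 vs 5, 5 vs 5, 5 vs 7] → A does not strictly dominate C (column X: 2 ≤ 5)
  B vs A: [3 vs 2, 4 vs 5, 3 vs 5] → B does not strictly dominate A (column Y: 4 ≤ 5)
  B vs C: [3 vs 5, 4 vs 5, 3 vs 7] → B does not strictly dominate C (column X: 3 ≤ 5)
  C vs A: [5 vs 2, 5 vs 5, 7 vs 5] → C does not strictly dominate A (column Y: 5 ≤ 5)
  C vs B: [5 vs 3, 5 vs 4, 7 vs 3] → C strictly dominates B
No single strategy strictly dominates all others → no strictly dominant strategy.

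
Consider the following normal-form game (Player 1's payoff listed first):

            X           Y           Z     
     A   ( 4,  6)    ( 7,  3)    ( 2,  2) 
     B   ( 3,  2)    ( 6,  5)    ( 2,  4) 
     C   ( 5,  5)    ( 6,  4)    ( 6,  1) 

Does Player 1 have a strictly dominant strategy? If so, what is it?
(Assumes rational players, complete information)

No strictly dominant strategy exists for Player 1

Work:
A strategy strictly dominates another if it gives a strictly higher payoff against every opponent action. Compare each pair of P1's strategies column-by-column:
  A vs B: [4 vs 3, 7 vs 6, 2 vs 2] → A does not strictly dominate B (column Z: 2 ≤ 2)
  A vs C: [4 vs 5, 7 vs 6, 2 vs 6] → A does not strictly dominate C (column X: 4 ≤ 5)
  B vs A: [3 vs 4, 6 vs 7, 2 vs 2] → B does not strictly dominate A (column X: 3 ≤ 4)
  B vs C: [3 vs 5, 6 vs 6, 2 vs 6] → B does not strictly dominate C (column X: 3 ≤ 5)
  C vs A: [5 vs 4, 6 vs 7, 6 vs 2] → C does not strictly dominate A (column Y: 6 ≤ 7)
  C vs B: [5 vs 3, 6 vs 6, 6 vs 2] → C does not strictly dominate B (column Y: 6 ≤ 6)
No single strategy strictly dominates all others → no strictly dominant strategy.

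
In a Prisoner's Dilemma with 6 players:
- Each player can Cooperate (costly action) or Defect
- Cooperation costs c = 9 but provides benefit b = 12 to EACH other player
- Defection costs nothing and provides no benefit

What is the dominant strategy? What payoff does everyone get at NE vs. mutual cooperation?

Dominant: Defect; NE payoff = 0; Coop payoff = 51

Work:
Defect dominates (saves cost c = 9, benefit to others is external)
NE: All defect → everyone gets 0
If all cooperate: each receives (5)×12 - 9 = 51
Social dilemma: 51 > 0 but NE gives 0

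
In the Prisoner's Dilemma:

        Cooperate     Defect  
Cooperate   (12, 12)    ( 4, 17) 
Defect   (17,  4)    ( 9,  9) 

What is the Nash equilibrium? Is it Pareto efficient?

(Defect, Defect) is NE; not Pareto efficient

Work:
Defect dominates Cooperate for both players:
If P2 cooperates: Defect (17) > Cooperate (12)
If P2 defects: Defect (9) > Cooperate (4)
NE: (Defect, Defect) with payoff (9, 9)
But (Cooperate, Cooperate) = (12, 12) Pareto dominates (9, 9)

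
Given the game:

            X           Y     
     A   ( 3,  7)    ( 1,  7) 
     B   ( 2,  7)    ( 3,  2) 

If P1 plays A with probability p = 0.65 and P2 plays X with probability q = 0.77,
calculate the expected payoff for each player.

E[P1] = 2.4315, E[P2] = 6.5975

Work:
E[P1] = p·q·π₁(A,X) + p·(1-q)·π₁(A,Y) + (1-p)·q·π₁(B,X) + (1-p)·(1-q)·π₁(B,Y)
= 0.65·0.77·3 + 0.65·0.23·1 + 0.35·0.77·2 + 0.35·0.23·3
= 2.4315

E[P2] = 6.5975 (similar calculation)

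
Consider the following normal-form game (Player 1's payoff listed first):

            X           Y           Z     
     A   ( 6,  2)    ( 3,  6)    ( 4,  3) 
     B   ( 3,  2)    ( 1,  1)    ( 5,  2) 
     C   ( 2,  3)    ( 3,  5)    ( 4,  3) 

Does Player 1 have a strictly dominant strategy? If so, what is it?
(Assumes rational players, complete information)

No strictly dominant strategy exists for Player 1

Work:
A strategy strictly dominates another if it gives a strictly higher payoff against every opponent action. Compare each pair of P1's strategies column-by-column:
  A vs B: [6 vs 3, 3 vs 1, 4 vs 5] → A does not strictly dominate B (column Z: 4 ≤ 5)
  A vs C: [6 vs 2, 3 vs 3, 4 vs 4] → A does not strictly dominate C (column Y: 3 ≤ 3)
  B vs A: [3 vs 6, 1 vs 3, 5 vs 4] → B does not strictly dominate A (column X: 3 ≤ 6)
  B vs C: [3 vs 2, 1 vs 3, 5 vs 4] → B does not strictly dominate C (column Y: 1 ≤ 3)
  C vs A: [2 vs 6, 3 vs 3, 4 vs 4] → C does not strictly dominate A (column X: 2 ≤ 6)
  C vs B: [2 vs 3, 3 vs 1, 4 vs 5] → C does not strictly dominate B (column X: 2 ≤ 3)
No single strategy strictly dominates all others → no strictly dominant strategy.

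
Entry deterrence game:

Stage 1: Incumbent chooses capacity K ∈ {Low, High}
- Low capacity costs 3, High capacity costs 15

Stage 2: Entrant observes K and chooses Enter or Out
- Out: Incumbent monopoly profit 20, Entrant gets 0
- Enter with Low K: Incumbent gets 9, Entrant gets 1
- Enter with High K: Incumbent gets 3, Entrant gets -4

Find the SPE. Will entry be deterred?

SPE: (Low, Enter|Low, Out|High); Entry not deterred. Incumbent net profit = 6, Entrant gets 1

Work:
After Low K: Entrant enters (1 > 0)
After High K: Entrant stays out (-4 < 0)
Incumbent: Low → 9−3=6, High → 20−15=5
Incumbent chooses Low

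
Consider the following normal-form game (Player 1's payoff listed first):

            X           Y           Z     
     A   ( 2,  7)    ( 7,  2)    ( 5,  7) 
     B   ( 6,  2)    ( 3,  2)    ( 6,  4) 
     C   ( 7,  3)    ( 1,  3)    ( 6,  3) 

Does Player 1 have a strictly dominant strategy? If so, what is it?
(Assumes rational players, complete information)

No strictly dominant strategy exists for Player 1

Work:
A strategy strictly dominates another if it gives a strictly higher payoff against every opponent action. Compare each pair of P1's strategies column-by-column:
  A vs B: [2 vs 6, 7 vs 3, 5 vs 6] → A does not strictly dominate B (column X: 2 ≤ 6)
  A vs C: [2 vs 7, 7 vs 1, 5 vs 6] → A does not strictly dominate C (column X: 2 ≤ 7)
  B vs A: [6 vs 2, 3 vs 7, 6 vs 5] → B does not strictly dominate A (column Y: 3 ≤ 7)
  B vs C: [6 vs 7, 3 vs 1, 6 vs 6] → B does not strictly dominate C (column X: 6 ≤ 7)
  C vs A: [7 vs 2, 1 vs 7, 6 vs 5] → C does not strictly dominate A (column Y: 1 ≤ 7)
  C vs B: [7 vs 6, 1 vs 3, 6 vs 6] → C does not strictly dominate B (column Y: 1 ≤ 3)
No single strategy strictly dominates all others → no strictly dominant strategy.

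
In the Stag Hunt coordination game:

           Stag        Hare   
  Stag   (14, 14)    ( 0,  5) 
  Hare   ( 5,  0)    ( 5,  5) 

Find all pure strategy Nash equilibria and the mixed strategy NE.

Pure NE: (Stag, Stag) and (Hare, Hare); Mixed NE: p = 0.3571, q = 0.3571

Work:
Check pure NE:
(Stag, Stag): (14, 14) - no unilateral deviation beneficial
(Hare, Hare): (5, 5) - no unilateral deviation beneficial
Mixed NE: P1 plays Stag with p = 0.3571, P2 plays Stag with q = 0.3571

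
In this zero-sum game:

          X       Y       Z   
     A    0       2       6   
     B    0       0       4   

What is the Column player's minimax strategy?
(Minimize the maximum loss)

Column should play X, value = 0

Work:
Column player minimizes Row's maximum payoff:
Column X: max payoff to Row = 0
Column Y: max payoff to Row = 2
Column Z: max payoff to Row = 6
Minimum is 0, achieved by column X.
Minimax strategy: X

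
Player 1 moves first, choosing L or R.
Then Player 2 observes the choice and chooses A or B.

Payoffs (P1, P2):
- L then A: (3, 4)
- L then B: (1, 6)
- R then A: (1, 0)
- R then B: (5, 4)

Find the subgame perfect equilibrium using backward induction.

P1 plays R, P2 plays B after L and B after R; Payoff (5, 4)

Work:
Backward induction:
After L: P2 chooses B → P1 gets 1
After R: P2 chooses B → P1 gets 5
P1 chooses R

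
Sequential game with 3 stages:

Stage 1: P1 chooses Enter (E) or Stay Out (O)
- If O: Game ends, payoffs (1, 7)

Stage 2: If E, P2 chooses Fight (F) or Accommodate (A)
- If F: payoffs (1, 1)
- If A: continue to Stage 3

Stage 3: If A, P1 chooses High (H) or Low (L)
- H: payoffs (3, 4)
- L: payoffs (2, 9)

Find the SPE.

SPE: (E, A, H); Outcome (3, 4)

Work:
Stage 3: P1 chooses H (3 vs 2)
Stage 2: P2: F->1, A->4 (anticipating H). Choose A
Stage 1: P1: O->1, E->3 (anticipating A, H). Choose E
SPE path: E -> A -> H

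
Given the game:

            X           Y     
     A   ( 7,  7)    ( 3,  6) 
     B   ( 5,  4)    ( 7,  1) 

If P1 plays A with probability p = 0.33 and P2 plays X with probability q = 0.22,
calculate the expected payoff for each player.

E[P1] = 5.6756, E[P2] = 3.1648

Work:
E[P1] = p·q·π₁(A,X) + p·(1-q)·π₁(A,Y) + (1-p)·q·π₁(B,X) + (1-p)·(1-q)·π₁(B,Y)
= 0.33·0.22·7 + 0.33·0.78·3 + 0.67·0.22·5 + 0.67·0.78·7
= 5.6756

E[P2] = 3.1648 (similar calculation)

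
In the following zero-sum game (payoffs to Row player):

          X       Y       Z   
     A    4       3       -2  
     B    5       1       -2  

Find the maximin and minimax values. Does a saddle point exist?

Maximin = -2, Minimax = -2, Saddle: True

Work:
Row minimums: [-2, -2] → maximin = -2
Column maximums: [5, 3, -2] → minimax = -2
Saddle point exists! Game value = -2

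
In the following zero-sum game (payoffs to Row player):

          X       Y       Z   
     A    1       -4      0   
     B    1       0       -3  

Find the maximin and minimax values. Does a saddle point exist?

Maximin = -3, Minimax = 0, Saddle: False

Work:
Row minimums: [-4, -3] → maximin = -3
Column maximums: [1, 0, 0] → minimax = 0
No saddle point (maximin ≠ minimax). Mixed strategy needed.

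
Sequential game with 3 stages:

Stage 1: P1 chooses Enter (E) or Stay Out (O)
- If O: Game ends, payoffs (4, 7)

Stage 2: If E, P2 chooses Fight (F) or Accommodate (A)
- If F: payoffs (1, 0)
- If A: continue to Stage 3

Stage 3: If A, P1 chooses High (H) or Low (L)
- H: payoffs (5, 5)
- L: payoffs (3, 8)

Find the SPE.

SPE: (E, A, H); Outcome (5, 5)

Work:
Stage 3: P1 chooses H (5 vs 3)
Stage 2: P2: F->0, A->5 (anticipating H). Choose A
Stage 1: P1: O->4, E->5 (anticipating A, H). Choose E
SPE path: E -> A -> H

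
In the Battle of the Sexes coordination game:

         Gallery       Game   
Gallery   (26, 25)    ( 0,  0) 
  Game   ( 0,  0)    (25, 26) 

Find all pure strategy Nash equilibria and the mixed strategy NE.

Pure NE: (Gallery, Gallery) and (Game, Game); Mixed NE: p = 0.5098, q = 0.4902

Work:
Check pure NE:
(Gallery, Gallery): (26, 25) - no unilateral deviation beneficial
(Game, Game): (25, 26) - no unilateral deviation beneficial
Mixed NE: P1 plays Gallery with p = 0.5098, P2 plays Gallery with q = 0.4902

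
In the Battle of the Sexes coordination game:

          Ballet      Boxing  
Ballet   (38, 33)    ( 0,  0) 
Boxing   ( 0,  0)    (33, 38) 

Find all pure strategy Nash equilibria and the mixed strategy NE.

Pure NE: (Ballet, Ballet) and (Boxing, Boxing); Mixed NE: p = 0.5352, q = 0.4648

Work:
Check pure NE:
(Ballet, Ballet): (38, 33) - no unilateral deviation beneficial
(Boxing, Boxing): (33, 38) - no unilateral deviation beneficial
Mixed NE: P1 plays Ballet with p = 0.5352, P2 plays Ballet with q = 0.4648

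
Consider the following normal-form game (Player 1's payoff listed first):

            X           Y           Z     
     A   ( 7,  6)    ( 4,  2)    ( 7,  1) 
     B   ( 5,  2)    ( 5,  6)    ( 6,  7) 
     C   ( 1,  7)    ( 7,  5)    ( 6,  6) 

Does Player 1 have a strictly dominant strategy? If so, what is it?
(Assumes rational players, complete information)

No strictly dominant strategy exists for Player 1

Work:
A strategy strictly dominates another if it gives a strictly higher payoff against every opponent action. Compare each pair of P1's strategies column-by-column:
  A vs B: [7 vs 5, 4 vs 5, 7 vs 6] → A does not strictly dominate B (column Y: 4 ≤ 5)
  A vs C: [7 vs 1, 4 vs 7, 7 vs 6] → A does not strictly dominate C (column Y: 4 ≤ 7)
  B vs A: [5 vs 7, 5 vs 4, 6 vs 7] → B does not strictly dominate A (column X: 5 ≤ 7)
  B vs C: [5 vs 1, 5 vs 7, 6 vs 6] → B does not strictly dominate C (column Y: 5 ≤ 7)
  C vs A: [1 vs 7, 7 vs 4, 6 vs 7] → C does not strictly dominate A (column X: 1 ≤ 7)
  C vs B: [1 vs 5, 7 vs 5, 6 vs 6] → C does not strictly dominate B (column X: 1 ≤ 5)
No single strategy strictly dominates all others → no strictly dominant strategy.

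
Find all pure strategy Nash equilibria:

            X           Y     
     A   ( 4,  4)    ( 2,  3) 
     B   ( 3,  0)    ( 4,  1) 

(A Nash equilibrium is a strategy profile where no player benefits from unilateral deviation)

Nash equilibrium: (A, X), (B, Y)

Work:
Best responses:
  P1 vs X: payoffs [4, 3] → best response A (payoff 4)
  P1 vs Y: payoffs [2, 4] → best response B (payoff 4)
  P2 vs A: payoffs [4, 3] → best response X (payoff 4)
  P2 vs B: payoffs [0, 1] → best response Y (payoff 1)
Mutual best responses: (A,X), (B,Y) → Nash equilibria.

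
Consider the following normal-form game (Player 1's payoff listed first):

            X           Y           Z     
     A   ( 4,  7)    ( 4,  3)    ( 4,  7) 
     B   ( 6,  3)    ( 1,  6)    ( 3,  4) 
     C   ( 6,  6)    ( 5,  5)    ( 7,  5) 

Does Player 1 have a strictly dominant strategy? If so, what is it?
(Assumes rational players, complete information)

No strictly dominant strategy exists for Player 1

Work:
A strategy strictly dominates another if it gives a strictly higher payoff against every opponent action. Compare each pair of P1's strategies column-by-column:
  A vs B: [4 vs 6, 4 vs 1, 4 vs 3] → A does not strictly dominate B (column X: 4 ≤ 6)
  A vs C: [4 vs 6, 4 vs 5, 4 vs 7] → A does not strictly dominate C (column X: 4 ≤ 6)
  B vs A: [6 vs 4, 1 vs 4, 3 vs 4] → B does not strictly dominate A (column Y: 1 ≤ 4)
  B vs C: [6 vs 6, 1 vs 5, 3 vs 7] → B does not strictly dominate C (column X: 6 ≤ 6)
  C vs A: [6 vs 4, 5 vs 4, 7 vs 4] → C strictly dominates A
  C vs B: [6 vs 6, 5 vs 1, 7 vs 3] → C does not strictly dominate B (column X: 6 ≤ 6)
No single strategy strictly dominates all others → no strictly dominant strategy.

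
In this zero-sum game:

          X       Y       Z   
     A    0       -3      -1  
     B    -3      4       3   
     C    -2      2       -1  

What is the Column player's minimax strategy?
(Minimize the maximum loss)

Column should play X, value = 0

Work:
Column player minimizes Row's maximum payoff:
Column X: max payoff to Row = 0
Column Y: max payoff to Row = 4
Column Z: max payoff to Row = 3
Minimum is 0, achieved by column X.
Minimax strategy: X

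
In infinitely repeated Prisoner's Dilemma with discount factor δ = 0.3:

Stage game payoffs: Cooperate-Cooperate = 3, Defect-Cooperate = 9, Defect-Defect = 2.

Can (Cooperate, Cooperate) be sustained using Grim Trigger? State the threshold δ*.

δ* = 0.8571; since δ = 0.3 < 0.8571, cooperation cannot be sustained

Work:
For Grim Trigger:
Cooperate forever: 3/(1-δ)
Defect then punished: 9 + 2·δ/(1-δ)
Need: 3/(1-δ) ≥ 9 + 2·δ/(1-δ)
Solving: δ ≥ (T-R)/(T-P) = (9-3)/(9-2) = 0.8571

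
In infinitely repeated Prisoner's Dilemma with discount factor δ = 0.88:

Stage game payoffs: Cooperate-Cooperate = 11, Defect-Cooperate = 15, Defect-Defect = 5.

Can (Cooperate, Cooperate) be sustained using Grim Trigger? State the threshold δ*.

δ* = 0.4; since δ = 0.88 ≥ 0.4, cooperation can be sustained

Work:
For Grim Trigger:
Cooperate forever: 11/(1-δ)
Defect then punished: 15 + 5·δ/(1-δ)
Need: 11/(1-δ) ≥ 15 + 5·δ/(1-δ)
Solving: δ ≥ (T-R)/(T-P) = (15-11)/(15-5) = 0.4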